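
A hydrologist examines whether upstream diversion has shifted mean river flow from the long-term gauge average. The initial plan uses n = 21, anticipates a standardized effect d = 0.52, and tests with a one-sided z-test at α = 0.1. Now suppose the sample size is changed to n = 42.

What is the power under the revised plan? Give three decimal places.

Power ≈ 0.982

With n = 42: δ = d·√n = 0.52 × √42 = 3.3700. Critical value z_{0.1} = 1.282.
Revised power = P(Z > 1.282 − δ) = Φ(2.088) = 0.9816.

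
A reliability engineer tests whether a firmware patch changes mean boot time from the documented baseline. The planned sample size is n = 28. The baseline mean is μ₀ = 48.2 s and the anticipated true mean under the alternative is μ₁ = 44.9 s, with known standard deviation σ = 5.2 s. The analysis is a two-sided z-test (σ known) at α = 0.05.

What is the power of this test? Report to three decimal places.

Standardized effect: d = |μ₁ − μ₀| / σ = |44.9 − 48.2| / 5.2 = 0.6346
Noncentrality parameter: δ = d·√n = 0.6346 × √28 = 3.3581
Critical value for a two-sided test at α = 0.05: z_{α/2} = 1.960.
Power = Φ(δ − 1.960) + Φ(−δ − 1.960) = Φ(1.398) + Φ(-5.318) = 0.9190 + 0.0000 = 0.9190.

Power ≈ 0.919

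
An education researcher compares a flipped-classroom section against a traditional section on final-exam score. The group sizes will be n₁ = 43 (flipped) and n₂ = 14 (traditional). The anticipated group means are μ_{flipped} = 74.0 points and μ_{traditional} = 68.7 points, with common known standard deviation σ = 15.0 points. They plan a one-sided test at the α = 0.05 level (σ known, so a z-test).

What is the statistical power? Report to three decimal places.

Power ≈ 0.310

Standardized effect: d = |μ_{flipped} − μ_{traditional}| / σ = |74.0 − 68.7| / 15.0 = 0.3533
Noncentrality parameter: δ = d / √(1/n₁ + 1/n₂) = 0.3533 / √(1/43 + 1/14) = 1.1483
One-sided α = 0.05 → critical value z_{0.05} = 1.645.
Power = P(Z > 1.645 − δ) = Φ(-0.497) = 0.3097.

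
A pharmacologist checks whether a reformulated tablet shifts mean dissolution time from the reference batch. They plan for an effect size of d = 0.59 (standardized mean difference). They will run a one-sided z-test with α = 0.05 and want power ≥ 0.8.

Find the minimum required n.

For power 0.8 need Φ(δ − z_{0.05}) = 0.8, so δ = z_{0.05} + z_{0.20} = 1.645 + 0.842 = 2.486.
δ = d·√n ⇒ n = (δ/d)² = (2.486 / 0.59)² = 17.76.
Rounding up, n = 18.

n = 18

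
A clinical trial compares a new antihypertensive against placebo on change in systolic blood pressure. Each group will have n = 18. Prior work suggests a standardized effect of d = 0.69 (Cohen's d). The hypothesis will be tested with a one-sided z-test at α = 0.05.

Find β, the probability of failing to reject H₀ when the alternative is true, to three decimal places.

β ≈ 0.335

Noncentrality parameter: δ = d·√(n/2) = 0.69 × √(18/2) = 2.0700
Critical value for a one-sided test at α = 0.05: z_α = 1.645.
Power = Φ(δ − 1.645) = Φ(0.425) = 0.6646.
Type II error: β = 1 − power = 1 − 0.6646 = 0.3354.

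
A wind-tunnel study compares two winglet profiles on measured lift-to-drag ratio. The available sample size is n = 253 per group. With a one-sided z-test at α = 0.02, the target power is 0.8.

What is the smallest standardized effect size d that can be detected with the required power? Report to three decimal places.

Required noncentrality: δ = z_{0.02} + z_{0.20} = 2.054 + 0.842 = 2.895.
δ = d·√(n/2) ⇒ d = δ/√(n/2) = 2.895/√(253/2) = 0.2574.

d ≈ 0.257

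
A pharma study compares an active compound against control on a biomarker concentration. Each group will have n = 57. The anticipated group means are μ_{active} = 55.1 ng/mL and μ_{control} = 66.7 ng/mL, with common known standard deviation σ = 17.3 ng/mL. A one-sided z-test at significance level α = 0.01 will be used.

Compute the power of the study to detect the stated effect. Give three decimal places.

Power ≈ 0.895

Standardized effect: d = |μ_{active} − μ_{control}| / σ = |55.1 − 66.7| / 17.3 = 0.6705
Noncentrality parameter: δ = d·√(n/2) = 0.6705 × √(57/2) = 3.5796
One-sided α = 0.01 → critical value z_{0.01} = 2.326.
Power = Φ(δ − 2.326) = Φ(1.253) = 0.8949.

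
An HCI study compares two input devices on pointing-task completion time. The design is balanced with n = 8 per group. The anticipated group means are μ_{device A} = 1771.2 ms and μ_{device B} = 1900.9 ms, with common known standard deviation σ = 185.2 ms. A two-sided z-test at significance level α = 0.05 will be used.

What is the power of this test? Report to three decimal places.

Power ≈ 0.288

Standardized effect: d = |μ_{device A} − μ_{device B}| / σ = |1771.2 − 1900.9| / 185.2 = 0.7003
Noncentrality parameter: δ = d·√(n/2) = 0.7003 × √(8/2) = 1.4006
Critical value for a two-sided test at α = 0.05: z_{α/2} = 1.960.
Power = Φ(δ − 1.960) + Φ(−δ − 1.960) = Φ(-0.559) + Φ(-3.361) = 0.2880 + 0.0004 = 0.2884.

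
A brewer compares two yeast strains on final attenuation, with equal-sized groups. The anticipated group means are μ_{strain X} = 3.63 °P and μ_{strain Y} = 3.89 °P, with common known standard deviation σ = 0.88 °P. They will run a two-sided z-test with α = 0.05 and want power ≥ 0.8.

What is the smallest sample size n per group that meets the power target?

n = 180 per group

Standardized effect: d = |μ_{strain X} − μ_{strain Y}| / σ = |3.63 − 3.89| / 0.88 = 0.2955
For power 0.8 need Φ(δ − z_{0.025}) = 0.8, so δ = z_{0.025} + z_{0.20} = 1.960 + 0.842 = 2.802.
(The Φ(−δ − z_{α/2}) term is vanishingly small for δ > 0 and is dropped in the standard sample-size formula.)
δ = d·√(n/2) ⇒ n = 2(δ/d)² = 2 × (2.802 / 0.2955)² = 179.83.
Rounding up, n = 180 per group.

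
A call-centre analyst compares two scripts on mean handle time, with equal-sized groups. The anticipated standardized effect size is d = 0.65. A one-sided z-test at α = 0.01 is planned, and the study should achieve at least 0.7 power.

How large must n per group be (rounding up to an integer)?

Set Φ(δ − 2.326) = 0.7; then δ − 2.326 = Φ⁻¹(0.7) = 0.524, giving δ = 2.851.
δ = d·√(n/2) ⇒ n = 2(δ/d)² = 2 × (2.851 / 0.65)² = 38.47.
Rounding up, n = 39 per group.

n = 39 per group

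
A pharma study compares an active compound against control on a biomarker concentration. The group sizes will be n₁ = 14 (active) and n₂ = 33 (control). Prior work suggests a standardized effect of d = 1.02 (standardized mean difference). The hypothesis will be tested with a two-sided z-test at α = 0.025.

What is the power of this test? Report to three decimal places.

Noncentrality parameter: δ = d / √(1/n₁ + 1/n₂) = 1.02 / √(1/14 + 1/33) = 3.1980
Two-sided α = 0.025 → critical value z_{0.0125} = 2.241.
Power = Φ(δ − 2.241) + Φ(−δ − 2.241) = Φ(0.957) + Φ(-5.439) = 0.8306 + 0.0000 = 0.8306.

Power ≈ 0.831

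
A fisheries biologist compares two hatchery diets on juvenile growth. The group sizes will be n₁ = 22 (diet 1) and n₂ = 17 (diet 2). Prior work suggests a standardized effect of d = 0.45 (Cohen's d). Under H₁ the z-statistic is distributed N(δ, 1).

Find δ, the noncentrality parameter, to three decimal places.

δ ≈ 1.394

δ = d / √(1/n₁ + 1/n₂) = 0.45 / √(1/22 + 1/17) = 1.3935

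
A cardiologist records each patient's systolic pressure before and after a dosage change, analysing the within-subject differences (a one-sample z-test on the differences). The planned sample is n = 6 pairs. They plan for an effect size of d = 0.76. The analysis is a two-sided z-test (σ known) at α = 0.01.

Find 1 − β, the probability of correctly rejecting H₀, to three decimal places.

Power ≈ 0.238

Noncentrality parameter: λ = d·√n = 0.76 × √6 = 1.8616
Two-sided α = 0.01 → critical value z_{0.005} = 2.576.
Power = Φ(λ − 2.576) + Φ(−λ − 2.576) = Φ(-0.714) + Φ(-4.437) = 0.2375 + 0.0000 = 0.2376.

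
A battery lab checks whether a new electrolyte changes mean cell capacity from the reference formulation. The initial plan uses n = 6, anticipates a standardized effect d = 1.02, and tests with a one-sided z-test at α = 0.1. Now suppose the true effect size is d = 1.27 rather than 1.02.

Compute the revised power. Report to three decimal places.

Power ≈ 0.966

With d = 1.27: δ = d·√n = 1.27 × √6 = 3.1109. Critical value z_{0.1} = 1.282.
Revised power = P(Z > 1.282 − δ) = Φ(1.829) = 0.9663.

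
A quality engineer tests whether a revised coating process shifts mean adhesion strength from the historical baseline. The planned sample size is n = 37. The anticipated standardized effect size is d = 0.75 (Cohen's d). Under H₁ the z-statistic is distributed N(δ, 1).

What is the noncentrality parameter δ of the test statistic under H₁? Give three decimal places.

δ = d·√n = 0.75 × √37 = 4.5621

δ ≈ 4.562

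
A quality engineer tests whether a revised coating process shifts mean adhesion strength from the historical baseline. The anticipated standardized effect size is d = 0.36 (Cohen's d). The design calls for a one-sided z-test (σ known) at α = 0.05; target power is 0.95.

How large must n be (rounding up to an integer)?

n = 84

Set Φ(δ − 1.645) = 0.95; then δ − 1.645 = Φ⁻¹(0.95) = 1.645, giving δ = 3.290.
δ = d·√n ⇒ n = (δ/d)² = (3.290 / 0.36)² = 83.50.
Round up to the next whole unit.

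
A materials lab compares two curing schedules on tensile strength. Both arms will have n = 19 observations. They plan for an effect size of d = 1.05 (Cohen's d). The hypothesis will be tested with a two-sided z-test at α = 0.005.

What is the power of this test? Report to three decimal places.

Power ≈ 0.666

Noncentrality parameter: δ = d·√(n/2) = 1.05 × √(19/2) = 3.2363
Two-sided α = 0.005 → critical value z_{0.0025} = 2.807.
Power = Φ(δ − 2.807) + Φ(−δ − 2.807) = Φ(0.429) + Φ(-6.043) = 0.6661 + 0.0000 = 0.6661.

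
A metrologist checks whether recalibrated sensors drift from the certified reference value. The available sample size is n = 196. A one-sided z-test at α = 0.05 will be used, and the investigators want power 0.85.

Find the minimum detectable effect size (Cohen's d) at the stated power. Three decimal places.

d ≈ 0.192

Need Φ(δ − 1.645) = 0.85, so δ = 1.645 + 1.036 = 2.681.
δ = d·√n ⇒ d = δ/√n = 2.681/√196 = 0.1915.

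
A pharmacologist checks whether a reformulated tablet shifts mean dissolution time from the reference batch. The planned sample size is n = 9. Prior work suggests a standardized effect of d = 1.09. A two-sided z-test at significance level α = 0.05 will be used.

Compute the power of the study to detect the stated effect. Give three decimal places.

Noncentrality parameter: δ = d·√n = 1.09 × √9 = 3.2700
Critical value for a two-sided test at α = 0.05: z_{α/2} = 1.960.
Power = Φ(δ − 1.960) + Φ(−δ − 1.960) = Φ(1.310) + Φ(-5.230) = 0.9049 + 0.0000 = 0.9049.

Power ≈ 0.905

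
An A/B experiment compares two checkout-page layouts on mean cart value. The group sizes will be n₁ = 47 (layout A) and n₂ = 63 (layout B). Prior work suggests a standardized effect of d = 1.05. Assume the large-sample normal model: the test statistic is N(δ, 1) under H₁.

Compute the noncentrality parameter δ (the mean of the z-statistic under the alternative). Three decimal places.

δ ≈ 5.448

The noncentrality parameter scales effect size by the design's sample-size factor: δ = d / √(1/n₁ + 1/n₂) = 1.05 / √(1/47 + 1/63) = 5.4477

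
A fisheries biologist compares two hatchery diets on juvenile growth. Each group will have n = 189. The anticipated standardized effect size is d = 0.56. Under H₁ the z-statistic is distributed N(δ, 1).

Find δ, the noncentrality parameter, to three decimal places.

δ ≈ 5.444

δ = d·√(n/2) = 0.56 × √(189/2) = 5.4438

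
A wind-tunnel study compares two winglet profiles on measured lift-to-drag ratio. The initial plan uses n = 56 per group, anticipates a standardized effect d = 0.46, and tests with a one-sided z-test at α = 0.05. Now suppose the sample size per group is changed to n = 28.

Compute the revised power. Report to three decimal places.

With n = 28 per group: δ = d·√(n/2) = 0.46 × √(28/2) = 1.7212. Critical value z_{0.05} = 1.645.
Revised power = Φ(δ − 1.645) = Φ(0.076) = 0.5304.

Power ≈ 0.530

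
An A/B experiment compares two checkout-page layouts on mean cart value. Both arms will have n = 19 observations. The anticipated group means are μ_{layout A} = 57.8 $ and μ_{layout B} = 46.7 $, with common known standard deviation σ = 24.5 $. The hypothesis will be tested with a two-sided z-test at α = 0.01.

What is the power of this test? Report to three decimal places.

Power ≈ 0.119

Standardized effect: d = |μ_{layout A} − μ_{layout B}| / σ = |57.8 − 46.7| / 24.5 = 0.4531
Noncentrality parameter: λ = d·√(n/2) = 0.4531 × √(19/2) = 1.3964
Two-sided α = 0.01 → critical value z_{0.005} = 2.576.
Power = Φ(λ − 2.576) + Φ(−λ − 2.576) = Φ(-1.179) + Φ(-3.972) = 0.1191 + 0.0000 = 0.1192.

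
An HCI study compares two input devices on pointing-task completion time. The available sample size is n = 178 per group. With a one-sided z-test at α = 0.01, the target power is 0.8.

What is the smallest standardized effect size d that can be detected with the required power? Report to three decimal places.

Required noncentrality: δ = z_{0.01} + z_{0.20} = 2.326 + 0.842 = 3.168.
δ = d·√(n/2) ⇒ d = δ/√(n/2) = 3.168/√(178/2) = 0.3358.

d ≈ 0.336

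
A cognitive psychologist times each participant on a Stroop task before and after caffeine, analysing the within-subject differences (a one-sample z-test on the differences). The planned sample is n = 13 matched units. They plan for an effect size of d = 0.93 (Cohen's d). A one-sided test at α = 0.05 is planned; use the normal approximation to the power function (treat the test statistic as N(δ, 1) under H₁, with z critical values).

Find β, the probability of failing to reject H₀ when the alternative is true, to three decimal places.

β ≈ 0.044

Noncentrality parameter: δ = d·√n = 0.93 × √13 = 3.3532
Critical value for a one-sided test at α = 0.05: z_α = 1.645.
Power = Φ(δ − 1.645) = Φ(1.708) = 0.9562.
Type II error: β = 1 − power = 1 − 0.9562 = 0.0438.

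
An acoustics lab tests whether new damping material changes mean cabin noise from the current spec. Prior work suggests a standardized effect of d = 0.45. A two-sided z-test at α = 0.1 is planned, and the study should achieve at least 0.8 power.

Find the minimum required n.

For power 0.8 need Φ(δ − z_{0.05}) = 0.8, so δ = z_{0.05} + z_{0.20} = 1.645 + 0.842 = 2.486.
(Ignoring the negligible lower-tail rejection probability gives the usual closed-form inversion.)
δ = d·√n ⇒ n = (δ/d)² = (2.486 / 0.45)² = 30.53.
Round up to the next whole unit.

n = 31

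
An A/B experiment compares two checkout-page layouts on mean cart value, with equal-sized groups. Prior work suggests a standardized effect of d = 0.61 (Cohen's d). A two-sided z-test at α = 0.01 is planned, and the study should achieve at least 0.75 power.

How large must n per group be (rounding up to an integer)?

For power 0.75 need Φ(δ − z_{0.005}) = 0.75, so δ = z_{0.005} + z_{0.25} = 2.576 + 0.674 = 3.250.
(Ignoring the negligible lower-tail rejection probability gives the usual closed-form inversion.)
δ = d·√(n/2) ⇒ n = 2(δ/d)² = 2 × (3.250 / 0.61)² = 56.78.
Round up to the next whole unit.

n = 57 per group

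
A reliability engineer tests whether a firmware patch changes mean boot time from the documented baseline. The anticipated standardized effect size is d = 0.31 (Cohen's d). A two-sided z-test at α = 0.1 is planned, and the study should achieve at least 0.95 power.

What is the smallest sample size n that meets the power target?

Set Φ(δ − 1.645) = 0.95; then δ − 1.645 = Φ⁻¹(0.95) = 1.645, giving δ = 3.290.
(For δ > 0 the lower-tail rejection region contributes negligibly to power, so the one-term inversion is standard.)
δ = d·√n ⇒ n = (δ/d)² = (3.290 / 0.31)² = 112.61.
Round up to the next whole unit.

n = 113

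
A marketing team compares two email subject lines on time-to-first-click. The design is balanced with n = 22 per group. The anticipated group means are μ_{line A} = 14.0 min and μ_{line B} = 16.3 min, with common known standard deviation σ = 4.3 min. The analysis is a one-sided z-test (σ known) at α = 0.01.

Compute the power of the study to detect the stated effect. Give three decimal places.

Standardized effect: d = |μ_{line A} − μ_{line B}| / σ = |14.0 − 16.3| / 4.3 = 0.5349
Noncentrality parameter: δ = d·√(n/2) = 0.5349 × √(22/2) = 1.7740
Critical value for a one-sided test at α = 0.01: z_α = 2.326.
Power = P(Z > 2.326 − δ) = Φ(-0.552) = 0.2904.

Power ≈ 0.290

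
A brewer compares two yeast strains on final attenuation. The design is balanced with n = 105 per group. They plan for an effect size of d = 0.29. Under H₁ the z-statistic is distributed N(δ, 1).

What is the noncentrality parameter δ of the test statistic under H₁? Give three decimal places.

δ ≈ 2.101

The noncentrality parameter scales effect size by the design's sample-size factor: δ = d·√(n/2) = 0.29 × √(105/2) = 2.1012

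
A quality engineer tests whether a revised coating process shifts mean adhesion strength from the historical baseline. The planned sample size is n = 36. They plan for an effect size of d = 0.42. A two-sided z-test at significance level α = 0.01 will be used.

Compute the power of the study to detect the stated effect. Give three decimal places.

Power ≈ 0.478

Noncentrality parameter: δ = d·√n = 0.42 × √36 = 2.5200
Two-sided α = 0.01 → critical value z_{0.005} = 2.576.
Power = Φ(δ − 2.576) + Φ(−δ − 2.576) = Φ(-0.056) + Φ(-5.096) = 0.4777 + 0.0000 = 0.4777.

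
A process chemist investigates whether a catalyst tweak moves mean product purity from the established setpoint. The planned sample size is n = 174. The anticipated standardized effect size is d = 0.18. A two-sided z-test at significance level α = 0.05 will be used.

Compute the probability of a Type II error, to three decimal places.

β ≈ 0.339

Noncentrality parameter: δ = d·√n = 0.18 × √174 = 2.3744
Critical value for a two-sided test at α = 0.05: z_{α/2} = 1.960.
Power = Φ(δ − 1.960) + Φ(−δ − 1.960) = Φ(0.414) + Φ(-4.334) = 0.6607 + 0.0000 = 0.6607.
Type II error: β = 1 − power = 1 − 0.6607 = 0.3393.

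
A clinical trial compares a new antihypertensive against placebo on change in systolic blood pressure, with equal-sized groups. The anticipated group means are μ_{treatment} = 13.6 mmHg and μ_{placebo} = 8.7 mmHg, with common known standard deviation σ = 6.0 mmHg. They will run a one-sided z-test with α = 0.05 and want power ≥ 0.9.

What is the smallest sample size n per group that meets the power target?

Standardized effect: d = |μ_{treatment} − μ_{placebo}| / σ = |13.6 − 8.7| / 6.0 = 0.8167
Set Φ(δ − 1.645) = 0.9; then δ − 1.645 = Φ⁻¹(0.9) = 1.282, giving δ = 2.926.
δ = d·√(n/2) ⇒ n = 2(δ/d)² = 2 × (2.926 / 0.8167)² = 25.68.
Rounding up, n = 26 per group.

n = 26 per group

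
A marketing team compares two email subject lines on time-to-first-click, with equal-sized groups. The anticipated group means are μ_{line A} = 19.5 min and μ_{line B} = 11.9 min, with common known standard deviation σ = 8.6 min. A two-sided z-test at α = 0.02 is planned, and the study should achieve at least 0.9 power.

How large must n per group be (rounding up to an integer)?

Standardized effect: d = |μ_{line A} − μ_{line B}| / σ = |19.5 − 11.9| / 8.6 = 0.8837
For power 0.9 need Φ(δ − z_{0.01}) = 0.9, so δ = z_{0.01} + z_{0.10} = 2.326 + 1.282 = 3.608.
(For δ > 0 the lower-tail rejection region contributes negligibly to power, so the one-term inversion is standard.)
δ = d·√(n/2) ⇒ n = 2(δ/d)² = 2 × (3.608 / 0.8837)² = 33.34.
Round up to the next whole unit.

n = 34 per group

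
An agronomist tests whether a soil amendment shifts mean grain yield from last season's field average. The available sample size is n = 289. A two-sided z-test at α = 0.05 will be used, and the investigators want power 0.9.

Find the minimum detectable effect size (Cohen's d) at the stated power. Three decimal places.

Need Φ(δ − 1.960) = 0.9, so δ = 1.960 + 1.282 = 3.242.
(The second rejection-region term Φ(−δ − z_{α/2}) is negligible and dropped.)
δ = d·√n ⇒ d = δ/√n = 3.242/√289 = 0.1907.

d ≈ 0.191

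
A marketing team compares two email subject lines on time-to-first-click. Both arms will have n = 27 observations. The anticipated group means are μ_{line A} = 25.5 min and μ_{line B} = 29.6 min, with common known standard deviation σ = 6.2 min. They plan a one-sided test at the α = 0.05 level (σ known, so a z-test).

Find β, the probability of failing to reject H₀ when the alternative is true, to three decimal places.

Standardized effect: d = |μ_{line A} − μ_{line B}| / σ = |25.5 − 29.6| / 6.2 = 0.6613
Noncentrality parameter: δ = d·√(n/2) = 0.6613 × √(27/2) = 2.4297
One-sided α = 0.05 → critical value z_{0.05} = 1.645.
Power = P(Z > 1.645 − δ) = Φ(0.785) = 0.7837.
Type II error: β = 1 − power = 1 − 0.7837 = 0.2163.

β ≈ 0.216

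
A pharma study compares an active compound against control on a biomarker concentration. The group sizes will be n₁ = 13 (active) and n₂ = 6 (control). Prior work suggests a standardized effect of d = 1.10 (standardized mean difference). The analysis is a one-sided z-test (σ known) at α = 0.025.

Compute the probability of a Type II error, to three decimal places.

Noncentrality parameter: δ = d / √(1/n₁ + 1/n₂) = 1.10 / √(1/13 + 1/6) = 2.2288
One-sided α = 0.025 → critical value z_{0.025} = 1.960.
Power = P(Z > 1.960 − δ) = Φ(0.269) = 0.6060.
Type II error: β = 1 − power = 1 − 0.6060 = 0.3940.

β ≈ 0.394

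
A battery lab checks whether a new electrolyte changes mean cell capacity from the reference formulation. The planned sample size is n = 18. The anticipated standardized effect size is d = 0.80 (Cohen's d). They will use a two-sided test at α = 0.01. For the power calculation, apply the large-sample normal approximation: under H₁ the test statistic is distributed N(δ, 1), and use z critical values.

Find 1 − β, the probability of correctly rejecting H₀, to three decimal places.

Noncentrality parameter: δ = d·√n = 0.80 × √18 = 3.3941
Two-sided α = 0.01 → critical value z_{0.005} = 2.576.
Power = Φ(δ − 2.576) + Φ(−δ − 2.576) = Φ(0.818) + Φ(-5.970) = 0.7934 + 0.0000 = 0.7934.

Power ≈ 0.793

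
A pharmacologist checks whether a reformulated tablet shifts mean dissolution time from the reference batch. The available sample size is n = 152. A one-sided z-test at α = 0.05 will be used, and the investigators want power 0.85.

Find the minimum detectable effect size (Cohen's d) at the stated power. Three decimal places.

d ≈ 0.217

Need Φ(δ − 1.645) = 0.85, so δ = 1.645 + 1.036 = 2.681.
δ = d·√n ⇒ d = δ/√n = 2.681/√152 = 0.2175.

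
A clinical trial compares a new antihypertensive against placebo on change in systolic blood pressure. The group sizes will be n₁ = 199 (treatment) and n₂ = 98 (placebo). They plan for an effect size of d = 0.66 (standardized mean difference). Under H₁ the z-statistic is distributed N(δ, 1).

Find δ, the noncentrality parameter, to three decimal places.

δ = d / √(1/n₁ + 1/n₂) = 0.66 / √(1/199 + 1/98) = 5.3482

δ ≈ 5.348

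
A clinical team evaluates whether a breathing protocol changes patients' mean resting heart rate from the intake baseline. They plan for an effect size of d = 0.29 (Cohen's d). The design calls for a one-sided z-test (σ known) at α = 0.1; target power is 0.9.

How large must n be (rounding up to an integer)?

n = 79

Set Φ(δ − 1.282) = 0.9; then δ − 1.282 = Φ⁻¹(0.9) = 1.282, giving δ = 2.563.
δ = d·√n ⇒ n = (δ/d)² = (2.563 / 0.29)² = 78.12.
Round up to the next whole unit.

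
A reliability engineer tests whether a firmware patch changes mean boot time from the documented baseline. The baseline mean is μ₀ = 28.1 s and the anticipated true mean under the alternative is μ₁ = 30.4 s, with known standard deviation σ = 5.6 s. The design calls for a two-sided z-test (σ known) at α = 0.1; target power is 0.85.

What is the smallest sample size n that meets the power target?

n = 43

Standardized effect: d = |μ₁ − μ₀| / σ = |30.4 − 28.1| / 5.6 = 0.4107
Set Φ(δ − 1.645) = 0.85; then δ − 1.645 = Φ⁻¹(0.85) = 1.036, giving δ = 2.681.
(The Φ(−δ − z_{α/2}) term is vanishingly small for δ > 0 and is dropped in the standard sample-size formula.)
δ = d·√n ⇒ n = (δ/d)² = (2.681 / 0.4107)² = 42.62.
Rounding up, n = 43.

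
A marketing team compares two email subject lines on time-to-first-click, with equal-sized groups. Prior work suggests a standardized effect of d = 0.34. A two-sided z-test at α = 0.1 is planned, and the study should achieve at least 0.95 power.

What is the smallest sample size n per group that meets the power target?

n = 188 per group

Set Φ(δ − 1.645) = 0.95; then δ − 1.645 = Φ⁻¹(0.95) = 1.645, giving δ = 3.290.
(Ignoring the negligible lower-tail rejection probability gives the usual closed-form inversion.)
δ = d·√(n/2) ⇒ n = 2(δ/d)² = 2 × (3.290 / 0.34)² = 187.23.
Round up to the next whole unit.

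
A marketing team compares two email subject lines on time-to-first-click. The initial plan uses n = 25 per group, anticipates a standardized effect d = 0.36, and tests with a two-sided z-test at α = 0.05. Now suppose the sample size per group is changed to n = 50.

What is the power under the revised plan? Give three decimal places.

With n = 50 per group: δ = d·√(n/2) = 0.36 × √(50/2) = 1.8000. Critical value z_{0.025} = 1.960.
Revised power = Φ(δ − 1.960) + Φ(−δ − 1.960) = Φ(-0.160) + Φ(-3.760) = 0.4365 + 0.0001 = 0.4365.

Power ≈ 0.437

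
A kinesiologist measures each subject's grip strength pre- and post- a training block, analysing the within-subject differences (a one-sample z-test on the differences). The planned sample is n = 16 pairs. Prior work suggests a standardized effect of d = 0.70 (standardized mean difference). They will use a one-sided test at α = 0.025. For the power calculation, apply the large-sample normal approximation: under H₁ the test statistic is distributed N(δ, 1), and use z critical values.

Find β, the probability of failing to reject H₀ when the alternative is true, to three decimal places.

Noncentrality parameter: δ = d·√n = 0.70 × √16 = 2.8000
One-sided α = 0.025 → critical value z_{0.025} = 1.960.
Power = Φ(δ − 1.960) = Φ(0.840) = 0.7996.
Type II error: β = 1 − power = 1 − 0.7996 = 0.2004.

β ≈ 0.200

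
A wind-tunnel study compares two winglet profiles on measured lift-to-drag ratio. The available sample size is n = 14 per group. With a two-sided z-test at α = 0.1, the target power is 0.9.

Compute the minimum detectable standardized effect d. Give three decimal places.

Required noncentrality: δ = z_{0.05} + z_{0.10} = 1.645 + 1.282 = 2.926.
(The second rejection-region term Φ(−δ − z_{α/2}) is negligible and dropped.)
δ = d·√(n/2) ⇒ d = δ/√(n/2) = 2.926/√(14/2) = 1.1061.

d ≈ 1.106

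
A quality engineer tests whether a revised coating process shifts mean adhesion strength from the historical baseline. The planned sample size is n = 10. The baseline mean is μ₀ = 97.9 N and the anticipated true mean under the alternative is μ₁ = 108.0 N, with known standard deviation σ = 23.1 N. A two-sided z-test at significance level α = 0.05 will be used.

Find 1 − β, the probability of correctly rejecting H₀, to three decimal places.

Power ≈ 0.282

Standardized effect: d = |μ₁ − μ₀| / σ = |108.0 − 97.9| / 23.1 = 0.4372
Noncentrality parameter: δ = d·√n = 0.4372 × √10 = 1.3826
Two-sided α = 0.05 → critical value z_{0.025} = 1.960.
Power = Φ(δ − 1.960) + Φ(−δ − 1.960) = Φ(-0.577) + Φ(-3.343) = 0.2819 + 0.0004 = 0.2823.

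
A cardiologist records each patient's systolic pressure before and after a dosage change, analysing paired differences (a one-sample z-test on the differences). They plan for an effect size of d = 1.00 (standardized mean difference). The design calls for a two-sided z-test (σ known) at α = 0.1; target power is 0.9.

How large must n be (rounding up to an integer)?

Set Φ(δ − 1.645) = 0.9; then δ − 1.645 = Φ⁻¹(0.9) = 1.282, giving δ = 2.926.
(The Φ(−δ − z_{α/2}) term is vanishingly small for δ > 0 and is dropped in the standard sample-size formula.)
δ = d·√n ⇒ n = (δ/d)² = (2.926 / 1.00)² = 8.56.
Round up to the next whole unit.

n = 9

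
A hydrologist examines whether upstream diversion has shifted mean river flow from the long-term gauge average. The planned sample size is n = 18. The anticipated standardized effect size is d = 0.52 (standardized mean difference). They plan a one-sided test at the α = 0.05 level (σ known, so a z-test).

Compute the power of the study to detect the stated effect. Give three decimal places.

Power ≈ 0.713

Noncentrality parameter: δ = d·√n = 0.52 × √18 = 2.2062
Critical value for a one-sided test at α = 0.05: z_α = 1.645.
Power = P(Z > 1.645 − δ) = Φ(0.561) = 0.7127.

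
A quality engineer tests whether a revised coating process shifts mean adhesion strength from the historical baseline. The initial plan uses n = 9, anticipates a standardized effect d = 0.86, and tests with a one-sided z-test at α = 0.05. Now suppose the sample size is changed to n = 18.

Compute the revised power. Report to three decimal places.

With n = 18: δ = d·√n = 0.86 × √18 = 3.6487. Critical value z_{0.05} = 1.645.
Revised power = Φ(δ − 1.645) = Φ(2.004) = 0.9775.

Power ≈ 0.977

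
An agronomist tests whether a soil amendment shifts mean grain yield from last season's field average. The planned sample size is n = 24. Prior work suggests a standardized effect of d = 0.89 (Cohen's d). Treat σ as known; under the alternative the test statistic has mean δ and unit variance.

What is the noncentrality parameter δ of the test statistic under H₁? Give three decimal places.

δ ≈ 4.360

The noncentrality parameter scales effect size by the design's sample-size factor: δ = d·√n = 0.89 × √24 = 4.3601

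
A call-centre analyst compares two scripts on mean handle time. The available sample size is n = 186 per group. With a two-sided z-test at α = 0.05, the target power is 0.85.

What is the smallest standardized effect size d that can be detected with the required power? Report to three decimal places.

Required noncentrality: δ = z_{0.025} + z_{0.15} = 1.960 + 1.036 = 2.996.
(The second rejection-region term Φ(−δ − z_{α/2}) is negligible and dropped.)
δ = d·√(n/2) ⇒ d = δ/√(n/2) = 2.996/√(186/2) = 0.3107.

d ≈ 0.311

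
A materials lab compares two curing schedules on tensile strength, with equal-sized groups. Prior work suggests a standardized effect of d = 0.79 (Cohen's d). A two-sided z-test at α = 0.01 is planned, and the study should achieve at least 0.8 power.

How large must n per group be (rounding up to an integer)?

For power 0.8 need Φ(δ − z_{0.005}) = 0.8, so δ = z_{0.005} + z_{0.20} = 2.576 + 0.842 = 3.417.
(The Φ(−δ − z_{α/2}) term is vanishingly small for δ > 0 and is dropped in the standard sample-size formula.)
δ = d·√(n/2) ⇒ n = 2(δ/d)² = 2 × (3.417 / 0.79)² = 37.43.
Rounding up, n = 38 per group.

n = 38 per group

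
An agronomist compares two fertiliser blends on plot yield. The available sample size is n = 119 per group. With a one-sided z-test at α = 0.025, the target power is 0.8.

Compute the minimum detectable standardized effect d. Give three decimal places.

Required noncentrality: δ = z_{0.025} + z_{0.20} = 1.960 + 0.842 = 2.802.
δ = d·√(n/2) ⇒ d = δ/√(n/2) = 2.802/√(119/2) = 0.3632.

d ≈ 0.363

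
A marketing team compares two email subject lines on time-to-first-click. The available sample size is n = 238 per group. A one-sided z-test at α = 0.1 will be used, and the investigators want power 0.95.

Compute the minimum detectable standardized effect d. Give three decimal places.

d ≈ 0.268

Required noncentrality: δ = z_{0.1} + z_{0.05} = 1.282 + 1.645 = 2.926.
δ = d·√(n/2) ⇒ d = δ/√(n/2) = 2.926/√(238/2) = 0.2683.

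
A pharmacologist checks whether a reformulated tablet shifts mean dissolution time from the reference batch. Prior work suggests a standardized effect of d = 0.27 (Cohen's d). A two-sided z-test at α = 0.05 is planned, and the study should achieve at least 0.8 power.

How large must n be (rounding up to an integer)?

n = 108

Set Φ(δ − 1.960) = 0.8; then δ − 1.960 = Φ⁻¹(0.8) = 0.842, giving δ = 2.802.
(Ignoring the negligible lower-tail rejection probability gives the usual closed-form inversion.)
δ = d·√n ⇒ n = (δ/d)² = (2.802 / 0.27)² = 107.67.
Rounding up, n = 108.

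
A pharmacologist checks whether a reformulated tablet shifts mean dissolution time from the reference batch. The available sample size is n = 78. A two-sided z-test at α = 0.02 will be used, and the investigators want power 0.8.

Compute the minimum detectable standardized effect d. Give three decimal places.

d ≈ 0.359

Required noncentrality: δ = z_{0.01} + z_{0.20} = 2.326 + 0.842 = 3.168.
(The second rejection-region term Φ(−δ − z_{α/2}) is negligible and dropped.)
δ = d·√n ⇒ d = δ/√n = 3.168/√78 = 0.3587.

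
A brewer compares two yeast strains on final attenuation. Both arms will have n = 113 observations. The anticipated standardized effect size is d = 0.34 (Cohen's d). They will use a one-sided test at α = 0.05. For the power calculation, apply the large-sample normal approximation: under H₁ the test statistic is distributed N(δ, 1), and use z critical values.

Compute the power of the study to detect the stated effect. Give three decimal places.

Power ≈ 0.819

Noncentrality parameter: δ = d·√(n/2) = 0.34 × √(113/2) = 2.5557
Critical value for a one-sided test at α = 0.05: z_α = 1.645.
Power = Φ(δ − 1.645) = Φ(0.911) = 0.8188.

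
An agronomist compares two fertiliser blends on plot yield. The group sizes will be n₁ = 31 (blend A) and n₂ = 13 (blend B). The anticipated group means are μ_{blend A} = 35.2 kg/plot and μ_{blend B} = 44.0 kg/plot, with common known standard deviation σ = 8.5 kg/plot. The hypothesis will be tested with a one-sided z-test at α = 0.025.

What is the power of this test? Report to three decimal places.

Standardized effect: d = |μ_{blend A} − μ_{blend B}| / σ = |35.2 − 44.0| / 8.5 = 1.0353
Noncentrality parameter: λ = d / √(1/n₁ + 1/n₂) = 1.0353 / √(1/31 + 1/13) = 3.1332
One-sided α = 0.025 → critical value z_{0.025} = 1.960.
Power = P(Z > 1.960 − λ) = Φ(1.173) = 0.8797.

Power ≈ 0.880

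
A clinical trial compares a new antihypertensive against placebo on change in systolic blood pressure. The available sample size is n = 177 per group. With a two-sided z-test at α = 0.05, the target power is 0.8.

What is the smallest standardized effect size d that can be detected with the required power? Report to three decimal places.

Required noncentrality: δ = z_{0.025} + z_{0.20} = 1.960 + 0.842 = 2.802.
(The second rejection-region term Φ(−δ − z_{α/2}) is negligible and dropped.)
δ = d·√(n/2) ⇒ d = δ/√(n/2) = 2.802/√(177/2) = 0.2978.

d ≈ 0.298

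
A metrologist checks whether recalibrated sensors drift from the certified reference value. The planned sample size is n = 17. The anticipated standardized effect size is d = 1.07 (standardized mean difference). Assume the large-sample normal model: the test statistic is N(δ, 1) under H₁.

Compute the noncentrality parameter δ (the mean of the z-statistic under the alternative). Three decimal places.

The noncentrality parameter scales effect size by the design's sample-size factor: δ = d·√n = 1.07 × √17 = 4.4117

δ ≈ 4.412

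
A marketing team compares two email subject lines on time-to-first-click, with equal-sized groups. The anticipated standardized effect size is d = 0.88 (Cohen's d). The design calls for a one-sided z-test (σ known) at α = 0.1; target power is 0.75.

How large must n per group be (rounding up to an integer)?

Set Φ(δ − 1.282) = 0.75; then δ − 1.282 = Φ⁻¹(0.75) = 0.674, giving δ = 1.956.
δ = d·√(n/2) ⇒ n = 2(δ/d)² = 2 × (1.956 / 0.88)² = 9.88.
Rounding up, n = 10 per group.

n = 10 per group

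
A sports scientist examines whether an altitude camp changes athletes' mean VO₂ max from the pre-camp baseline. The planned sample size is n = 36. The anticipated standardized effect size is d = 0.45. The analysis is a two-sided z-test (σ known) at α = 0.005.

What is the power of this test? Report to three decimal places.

Power ≈ 0.457

Noncentrality parameter: λ = d·√n = 0.45 × √36 = 2.7000
Two-sided α = 0.005 → critical value z_{0.0025} = 2.807.
Power = Φ(λ − 2.807) + Φ(−λ − 2.807) = Φ(-0.107) + Φ(-5.507) = 0.4574 + 0.0000 = 0.4574.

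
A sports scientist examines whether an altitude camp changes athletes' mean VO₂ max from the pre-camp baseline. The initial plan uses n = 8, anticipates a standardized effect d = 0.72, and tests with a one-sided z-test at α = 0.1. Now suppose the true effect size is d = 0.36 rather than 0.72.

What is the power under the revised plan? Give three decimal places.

With d = 0.36: δ = d·√n = 0.36 × √8 = 1.0182. Critical value z_{0.1} = 1.282.
Revised power = P(Z > 1.282 − δ) = Φ(-0.263) = 0.3962.

Power ≈ 0.396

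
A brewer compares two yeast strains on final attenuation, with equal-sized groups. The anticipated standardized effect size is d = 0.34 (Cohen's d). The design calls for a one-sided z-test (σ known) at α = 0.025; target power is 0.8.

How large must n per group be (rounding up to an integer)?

n = 136 per group

Set Φ(δ − 1.960) = 0.8; then δ − 1.960 = Φ⁻¹(0.8) = 0.842, giving δ = 2.802.
δ = d·√(n/2) ⇒ n = 2(δ/d)² = 2 × (2.802 / 0.34)² = 135.79.
Rounding up, n = 136 per group.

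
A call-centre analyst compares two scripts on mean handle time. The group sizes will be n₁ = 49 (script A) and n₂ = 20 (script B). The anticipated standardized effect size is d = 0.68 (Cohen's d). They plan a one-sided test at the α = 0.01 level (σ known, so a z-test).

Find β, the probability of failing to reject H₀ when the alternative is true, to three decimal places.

Noncentrality parameter: δ = d / √(1/n₁ + 1/n₂) = 0.68 / √(1/49 + 1/20) = 2.5627
Critical value for a one-sided test at α = 0.01: z_α = 2.326.
Power = Φ(δ − 2.326) = Φ(0.236) = 0.5934.
Type II error: β = 1 − power = 1 − 0.5934 = 0.4066.

β ≈ 0.407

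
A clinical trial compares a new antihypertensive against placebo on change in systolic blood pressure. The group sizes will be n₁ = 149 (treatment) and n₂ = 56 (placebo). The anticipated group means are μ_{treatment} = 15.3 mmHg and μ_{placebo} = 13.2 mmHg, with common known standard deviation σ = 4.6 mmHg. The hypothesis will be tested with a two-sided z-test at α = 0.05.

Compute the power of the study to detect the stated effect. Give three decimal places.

Standardized effect: d = |μ_{treatment} − μ_{placebo}| / σ = |15.3 − 13.2| / 4.6 = 0.4565
Noncentrality parameter: δ = d / √(1/n₁ + 1/n₂) = 0.4565 / √(1/149 + 1/56) = 2.9125
Two-sided α = 0.05 → critical value z_{0.025} = 1.960.
Power = Φ(δ − 1.960) + Φ(−δ − 1.960) = Φ(0.953) + Φ(-4.873) = 0.8296 + 0.0000 = 0.8296.

Power ≈ 0.830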